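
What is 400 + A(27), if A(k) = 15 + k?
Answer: 442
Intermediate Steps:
400 + A(27) = 400 + (15 + 27) = 400 + 42 = 442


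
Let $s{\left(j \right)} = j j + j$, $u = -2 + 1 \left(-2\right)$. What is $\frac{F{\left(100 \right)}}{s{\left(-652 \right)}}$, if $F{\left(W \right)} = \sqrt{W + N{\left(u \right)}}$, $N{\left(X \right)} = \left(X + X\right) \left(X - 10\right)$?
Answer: $\frac{\sqrt{53}}{212226} \approx 3.4304 \cdot 10^{-5}$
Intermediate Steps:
$u = -4$ ($u = -2 - 2 = -4$)
$N{\left(X \right)} = 2 X \left(-10 + X\right)$
$F{\left(W \right)} = \sqrt{112 + W}$ ($F{\left(W \right)} = \sqrt{W + 2 \left(-4\right) \left(-10 - 4\right)} = \sqrt{W + 2 \left(-4\right) \left(-14\right)} = \sqrt{W + 112} = \sqrt{112 + W}$)
$s{\left(j \right)} = j + j^{2}$ ($s{\left(j \right)} = j^{2} + j = j + j^{2}$)
$\frac{F{\left(100 \right)}}{s{\left(-652 \right)}} = \frac{\sqrt{112 + 100}}{\left(-652\right) \left(1 - 652\right)} = \frac{\sqrt{212}}{\left(-652\right) \left(-651\right)} = \frac{2 \sqrt{53}}{424452} = 2 \sqrt{53} \cdot \frac{1}{424452} = \frac{\sqrt{53}}{212226}$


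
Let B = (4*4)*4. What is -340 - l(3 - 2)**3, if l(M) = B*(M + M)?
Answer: -2097492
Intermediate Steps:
B = 64 (B = 16*4 = 64)
l(M) = 128*M (l(M) = 64*(M + M) = 64*(2*M) = 128*M)
-340 - l(3 - 2)**3 = -340 - (128*(3 - 2))**3 = -340 - (128*1)**3 = -340 - 1*128**3 = -340 - 1*2097152 = -340 - 2097152 = -2097492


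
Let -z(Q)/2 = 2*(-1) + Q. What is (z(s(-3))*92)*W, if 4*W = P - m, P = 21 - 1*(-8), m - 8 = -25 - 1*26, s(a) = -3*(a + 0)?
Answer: -23184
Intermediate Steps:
s(a) = -3*a
z(Q) = 4 - 2*Q (z(Q) = -2*(2*(-1) + Q) = -2*(-2 + Q) = 4 - 2*Q)
m = -43 (m = 8 + (-25 - 1*26) = 8 + (-25 - 26) = 8 - 51 = -43)
P = 29 (P = 21 + 8 = 29)
W = 18 (W = (29 - 1*(-43))/4 = (29 + 43)/4 = (1/4)*72 = 18)
(z(s(-3))*92)*W = ((4 - (-6)*(-3))*92)*18 = ((4 - 2*9)*92)*18 = ((4 - 18)*92)*18 = -14*92*18 = -1288*18 = -23184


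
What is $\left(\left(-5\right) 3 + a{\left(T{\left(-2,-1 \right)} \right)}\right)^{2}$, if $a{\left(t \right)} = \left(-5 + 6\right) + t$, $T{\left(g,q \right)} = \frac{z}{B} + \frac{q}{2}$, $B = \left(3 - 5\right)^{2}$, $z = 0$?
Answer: $\frac{841}{4} \approx 210.25$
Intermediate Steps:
$B = 4$ ($B = \left(-2\right)^{2} = 4$)
$T{\left(g,q \right)} = \frac{q}{2}$ ($T{\left(g,q \right)} = \frac{0}{4} + \frac{q}{2} = 0 \cdot \frac{1}{4} + q \frac{1}{2} = 0 + \frac{q}{2} = \frac{q}{2}$)
$a{\left(t \right)} = 1 + t$
$\left(\left(-5\right) 3 + a{\left(T{\left(-2,-1 \right)} \right)}\right)^{2} = \left(\left(-5\right) 3 + \left(1 + \frac{1}{2} \left(-1\right)\right)\right)^{2} = \left(-15 + \left(1 - \frac{1}{2}\right)\right)^{2} = \left(-15 + \frac{1}{2}\right)^{2} = \left(- \frac{29}{2}\right)^{2} = \frac{841}{4}$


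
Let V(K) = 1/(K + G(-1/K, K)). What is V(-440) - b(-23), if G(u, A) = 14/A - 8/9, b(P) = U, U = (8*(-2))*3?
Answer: 41903124/873023 ≈ 47.998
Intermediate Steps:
U = -48 (U = -16*3 = -48)
b(P) = -48
G(u, A) = -8/9 + 14/A (G(u, A) = 14/A - 8*⅑ = 14/A - 8/9 = -8/9 + 14/A)
V(K) = 1/(-8/9 + K + 14/K) (V(K) = 1/(K + (-8/9 + 14/K)) = 1/(-8/9 + K + 14/K))
V(-440) - b(-23) = 9*(-440)/(126 - 440*(-8 + 9*(-440))) - 1*(-48) = 9*(-440)/(126 - 440*(-8 - 3960)) + 48 = 9*(-440)/(126 - 440*(-3968)) + 48 = 9*(-440)/(126 + 1745920) + 48 = 9*(-440)/1746046 + 48 = 9*(-440)*(1/1746046) + 48 = -1980/873023 + 48 = 41903124/873023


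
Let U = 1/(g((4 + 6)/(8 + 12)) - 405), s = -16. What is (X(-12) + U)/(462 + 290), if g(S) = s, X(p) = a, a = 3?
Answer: 631/158296 ≈ 0.0039862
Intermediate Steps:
X(p) = 3
g(S) = -16
U = -1/421 (U = 1/(-16 - 405) = 1/(-421) = -1/421 ≈ -0.0023753)
(X(-12) + U)/(462 + 290) = (3 - 1/421)/(462 + 290) = (1262/421)/752 = (1262/421)*(1/752) = 631/158296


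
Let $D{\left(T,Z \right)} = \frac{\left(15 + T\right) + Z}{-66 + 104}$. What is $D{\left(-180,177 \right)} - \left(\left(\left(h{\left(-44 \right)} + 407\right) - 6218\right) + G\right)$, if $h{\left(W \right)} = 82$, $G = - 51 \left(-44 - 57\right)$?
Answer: $\frac{10988}{19} \approx 578.32$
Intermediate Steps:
$G = 5151$ ($G = \left(-51\right) \left(-101\right) = 5151$)
$D{\left(T,Z \right)} = \frac{15}{38} + \frac{T}{38} + \frac{Z}{38}$ ($D{\left(T,Z \right)} = \frac{15 + T + Z}{38} = \left(15 + T + Z\right) \frac{1}{38} = \frac{15}{38} + \frac{T}{38} + \frac{Z}{38}$)
$D{\left(-180,177 \right)} - \left(\left(\left(h{\left(-44 \right)} + 407\right) - 6218\right) + G\right) = \left(\frac{15}{38} + \frac{1}{38} \left(-180\right) + \frac{1}{38} \cdot 177\right) - \left(\left(\left(82 + 407\right) - 6218\right) + 5151\right) = \left(\frac{15}{38} - \frac{90}{19} + \frac{177}{38}\right) - \left(\left(489 - 6218\right) + 5151\right) = \frac{6}{19} - \left(-5729 + 5151\right) = \frac{6}{19} - -578 = \frac{6}{19} + 578 = \frac{10988}{19}$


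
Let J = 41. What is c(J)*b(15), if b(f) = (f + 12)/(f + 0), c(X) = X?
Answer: 369/5 ≈ 73.800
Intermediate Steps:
b(f) = (12 + f)/f
c(J)*b(15) = 41*((12 + 15)/15) = 41*((1/15)*27) = 41*(9/5) = 369/5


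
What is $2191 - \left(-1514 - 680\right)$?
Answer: $4385$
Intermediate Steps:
$2191 - \left(-1514 - 680\right) = 2191 - -2194 = 2191 + 2194 = 4385$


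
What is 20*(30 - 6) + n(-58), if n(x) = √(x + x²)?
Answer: 480 + √3306 ≈ 537.50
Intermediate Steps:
20*(30 - 6) + n(-58) = 20*(30 - 6) + √(-58*(1 - 58)) = 20*24 + √(-58*(-57)) = 480 + √3306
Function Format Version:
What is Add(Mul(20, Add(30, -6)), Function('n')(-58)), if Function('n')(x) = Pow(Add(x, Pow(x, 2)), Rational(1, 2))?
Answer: Add(480, Pow(3306, Rational(1, 2))) ≈ 537.50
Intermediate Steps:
Add(Mul(20, Add(30, -6)), Function('n')(-58)) = Add(Mul(20, Add(30, -6)), Pow(Mul(-58, Add(1, -58)), Rational(1, 2))) = Add(Mul(20, 24), Pow(Mul(-58, -57), Rational(1, 2))) = Add(480, Pow(3306, Rational(1, 2)))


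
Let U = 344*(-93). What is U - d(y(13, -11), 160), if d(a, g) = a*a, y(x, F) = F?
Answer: -32113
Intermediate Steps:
U = -31992
d(a, g) = a²
U - d(y(13, -11), 160) = -31992 - 1*(-11)² = -31992 - 1*121 = -31992 - 121 = -32113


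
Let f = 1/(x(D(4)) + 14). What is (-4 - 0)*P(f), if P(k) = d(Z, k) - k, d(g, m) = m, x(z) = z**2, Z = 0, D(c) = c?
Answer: 0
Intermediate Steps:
f = 1/30 (f = 1/(4**2 + 14) = 1/(16 + 14) = 1/30 ≈ 0.033333)
P(k) = 0 (P(k) = k - k = 0)
(-4 - 0)*P(f) = (-4 - 0)*0 = (-4 - 2*0)*0 = (-4 + 0)*0 = -4*0 = 0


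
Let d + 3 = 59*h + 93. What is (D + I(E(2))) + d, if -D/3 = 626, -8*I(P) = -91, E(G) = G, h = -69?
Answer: -46781/8 ≈ -5847.6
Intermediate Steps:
I(P) = 91/8 (I(P) = -⅛*(-91) = 91/8)
D = -1878 (D = -3*626 = -1878)
d = -3981 (d = -3 + (59*(-69) + 93) = -3 + (-4071 + 93) = -3 - 3978 = -3981)
(D + I(E(2))) + d = (-1878 + 91/8) - 3981 = -14933/8 - 3981 = -46781/8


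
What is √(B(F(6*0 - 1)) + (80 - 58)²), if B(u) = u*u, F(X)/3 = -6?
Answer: 2*√202 ≈ 28.425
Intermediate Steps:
F(X) = -18 (F(X) = 3*(-6) = -18)
B(u) = u²
√(B(F(6*0 - 1)) + (80 - 58)²) = √((-18)² + (80 - 58)²) = √(324 + 22²) = √(324 + 484) = √808 = 2*√202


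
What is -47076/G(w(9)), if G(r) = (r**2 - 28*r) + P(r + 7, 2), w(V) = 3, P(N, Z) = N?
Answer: 47076/65 ≈ 724.25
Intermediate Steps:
G(r) = 7 + r**2 - 27*r (G(r) = (r**2 - 28*r) + (r + 7) = (r**2 - 28*r) + (7 + r) = 7 + r**2 - 27*r)
-47076/G(w(9)) = -47076/(7 + 3**2 - 27*3) = -47076/(7 + 9 - 81) = -47076/(-65) = -47076*(-1/65) = 47076/65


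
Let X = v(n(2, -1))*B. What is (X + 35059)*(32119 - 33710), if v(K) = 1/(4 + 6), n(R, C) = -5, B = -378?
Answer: -278593646/5 ≈ -5.5719e+7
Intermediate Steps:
v(K) = 1/10
X = -189/5 (X = (1/10)*(-378) = -189/5 ≈ -37.800)
(X + 35059)*(32119 - 33710) = (-189/5 + 35059)*(32119 - 33710) = (175106/5)*(-1591) = -278593646/5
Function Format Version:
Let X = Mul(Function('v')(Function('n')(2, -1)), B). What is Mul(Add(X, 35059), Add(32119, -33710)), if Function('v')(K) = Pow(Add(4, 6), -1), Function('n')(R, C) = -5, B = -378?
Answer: Rational(-278593646, 5) ≈ -5.5719e+7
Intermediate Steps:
Function('v')(K) = Rational(1, 10) (Function('v')(K) = Pow(10, -1) = Rational(1, 10))
X = Rational(-189, 5) (X = Mul(Rational(1, 10), -378) = Rational(-189, 5) ≈ -37.800)
Mul(Add(X, 35059), Add(32119, -33710)) = Mul(Add(Rational(-189, 5), 35059), Add(32119, -33710)) = Mul(Rational(175106, 5), -1591) = Rational(-278593646, 5)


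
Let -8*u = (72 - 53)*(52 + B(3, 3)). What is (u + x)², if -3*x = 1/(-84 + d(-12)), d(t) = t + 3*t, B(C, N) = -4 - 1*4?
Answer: 1712387161/156816 ≈ 10920.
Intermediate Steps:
B(C, N) = -8 (B(C, N) = -4 - 4 = -8)
d(t) = 4*t
u = -209/2 (u = -(72 - 53)*(52 - 8)/8 = -19*44/8 = -⅛*836 = -209/2 ≈ -104.50)
x = 1/396 (x = -1/(3*(-84 + 4*(-12))) = -1/(3*(-84 - 48)) = -⅓/(-132) = -⅓*(-1/132) = 1/396 ≈ 0.0025253)
(u + x)² = (-209/2 + 1/396)² = (-41381/396)² = 1712387161/156816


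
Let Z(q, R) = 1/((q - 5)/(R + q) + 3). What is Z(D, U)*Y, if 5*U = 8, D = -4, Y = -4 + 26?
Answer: 88/27 ≈ 3.2593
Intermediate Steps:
Y = 22
U = 8/5 (U = (1/5)*8 = 8/5 ≈ 1.6000)
Z(q, R) = 1/(3 + (-5 + q)/(R + q)) (Z(q, R) = 1/((-5 + q)/(R + q) + 3) = 1/(3 + (-5 + q)/(R + q)))
Z(D, U)*Y = ((8/5 - 4)/(-5 + 3*(8/5) + 4*(-4)))*22 = (-12/5/(-5 + 24/5 - 16))*22 = (-12/5/(-81/5))*22 = -5/81*(-12/5)*22 = (4/27)*22 = 88/27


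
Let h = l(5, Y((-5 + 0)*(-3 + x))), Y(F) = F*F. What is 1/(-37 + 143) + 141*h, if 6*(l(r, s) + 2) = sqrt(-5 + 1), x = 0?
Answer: -29891/106 + 47*I ≈ -281.99 + 47.0*I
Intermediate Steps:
Y(F) = F**2
l(r, s) = -2 + I/3 (l(r, s) = -2 + sqrt(-5 + 1)/6 = -2 + sqrt(-4)/6 = -2 + (2*I)/6 = -2 + I/3)
h = -2 + I/3 ≈ -2.0 + 0.33333*I
1/(-37 + 143) + 141*h = 1/(-37 + 143) + 141*(-2 + I/3) = 1/106 + (-282 + 47*I) = -29891/106 + 47*I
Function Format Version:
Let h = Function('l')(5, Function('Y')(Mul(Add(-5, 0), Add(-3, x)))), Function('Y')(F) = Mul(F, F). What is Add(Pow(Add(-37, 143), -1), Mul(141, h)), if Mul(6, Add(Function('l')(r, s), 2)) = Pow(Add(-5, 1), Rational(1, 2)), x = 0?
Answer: Add(Rational(-29891, 106), Mul(47, I)) ≈ Add(-281.99, Mul(47.000, I))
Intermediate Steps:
Function('Y')(F) = Pow(F, 2)
Function('l')(r, s) = Add(-2, Mul(Rational(1, 3), I)) (Function('l')(r, s) = Add(-2, Mul(Rational(1, 6), Pow(Add(-5, 1), Rational(1, 2)))) = Add(-2, Mul(Rational(1, 6), Pow(-4, Rational(1, 2)))) = Add(-2, Mul(Rational(1, 6), Mul(2, I))) = Add(-2, Mul(Rational(1, 3), I)))
h = Add(-2, Mul(Rational(1, 3), I)) ≈ Add(-2.0000, Mul(0.33333, I))
Add(Pow(Add(-37, 143), -1), Mul(141, h)) = Add(Pow(Add(-37, 143), -1), Mul(141, Add(-2, Mul(Rational(1, 3), I)))) = Add(Pow(106, -1), Add(-282, Mul(47, I))) = Add(Rational(1, 106), Add(-282, Mul(47, I))) = Add(Rational(-29891, 106), Mul(47, I))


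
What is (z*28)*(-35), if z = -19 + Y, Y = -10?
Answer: 28420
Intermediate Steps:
z = -29 (z = -19 - 10 = -29)
(z*28)*(-35) = -29*28*(-35) = -812*(-35) = 28420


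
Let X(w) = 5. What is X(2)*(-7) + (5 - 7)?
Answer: -37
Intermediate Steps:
X(2)*(-7) + (5 - 7) = 5*(-7) + (5 - 7) = -35 - 2 = -37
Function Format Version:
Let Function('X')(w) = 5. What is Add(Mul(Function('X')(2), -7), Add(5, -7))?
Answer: -37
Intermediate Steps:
Add(Mul(Function('X')(2), -7), Add(5, -7)) = Add(Mul(5, -7), Add(5, -7)) = Add(-35, -2) = -37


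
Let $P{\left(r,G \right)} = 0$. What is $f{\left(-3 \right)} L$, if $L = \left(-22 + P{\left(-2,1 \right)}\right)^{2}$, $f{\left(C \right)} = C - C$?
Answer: $0$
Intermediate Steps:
$f{\left(C \right)} = 0$
$L = 484$ ($L = \left(-22 + 0\right)^{2} = \left(-22\right)^{2} = 484$)
$f{\left(-3 \right)} L = 0 \cdot 484 = 0$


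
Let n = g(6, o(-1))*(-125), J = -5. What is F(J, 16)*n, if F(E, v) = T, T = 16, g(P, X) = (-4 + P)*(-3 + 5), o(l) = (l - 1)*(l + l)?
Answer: -8000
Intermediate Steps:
o(l) = 2*l*(-1 + l) (o(l) = (-1 + l)*(2*l) = 2*l*(-1 + l))
g(P, X) = -8 + 2*P (g(P, X) = (-4 + P)*2 = -8 + 2*P)
F(E, v) = 16
n = -500 (n = (-8 + 2*6)*(-125) = (-8 + 12)*(-125) = 4*(-125) = -500)
F(J, 16)*n = 16*(-500) = -8000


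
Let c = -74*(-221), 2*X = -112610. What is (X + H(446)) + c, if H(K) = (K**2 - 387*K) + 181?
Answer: -13456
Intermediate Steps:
X = -56305 (X = (1/2)*(-112610) = -56305)
H(K) = 181 + K**2 - 387*K
c = 16354
(X + H(446)) + c = (-56305 + (181 + 446**2 - 387*446)) + 16354 = (-56305 + (181 + 198916 - 172602)) + 16354 = (-56305 + 26495) + 16354 = -29810 + 16354 = -13456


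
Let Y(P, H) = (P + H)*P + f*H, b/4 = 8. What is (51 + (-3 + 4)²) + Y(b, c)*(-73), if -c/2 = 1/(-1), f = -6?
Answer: -78496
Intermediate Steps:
c = 2 (c = -2/(-1) = -2*(-1) = 2)
b = 32 (b = 4*8 = 32)
Y(P, H) = -6*H + P*(H + P) (Y(P, H) = (P + H)*P - 6*H = (H + P)*P - 6*H = P*(H + P) - 6*H = -6*H + P*(H + P))
(51 + (-3 + 4)²) + Y(b, c)*(-73) = (51 + (-3 + 4)²) + (32² - 6*2 + 2*32)*(-73) = (51 + 1²) + (1024 - 12 + 64)*(-73) = (51 + 1) + 1076*(-73) = 52 - 78548 = -78496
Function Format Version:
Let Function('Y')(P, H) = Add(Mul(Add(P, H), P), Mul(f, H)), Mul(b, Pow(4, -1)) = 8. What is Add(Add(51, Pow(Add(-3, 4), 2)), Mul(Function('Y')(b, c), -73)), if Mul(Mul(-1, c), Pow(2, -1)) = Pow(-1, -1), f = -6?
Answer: -78496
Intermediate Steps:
c = 2 (c = Mul(-2, Pow(-1, -1)) = Mul(-2, -1) = 2)
b = 32 (b = Mul(4, 8) = 32)
Function('Y')(P, H) = Add(Mul(-6, H), Mul(P, Add(H, P))) (Function('Y')(P, H) = Add(Mul(Add(P, H), P), Mul(-6, H)) = Add(Mul(Add(H, P), P), Mul(-6, H)) = Add(Mul(P, Add(H, P)), Mul(-6, H)) = Add(Mul(-6, H), Mul(P, Add(H, P))))
Add(Add(51, Pow(Add(-3, 4), 2)), Mul(Function('Y')(b, c), -73)) = Add(Add(51, Pow(Add(-3, 4), 2)), Mul(Add(Pow(32, 2), Mul(-6, 2), Mul(2, 32)), -73)) = Add(Add(51, Pow(1, 2)), Mul(Add(1024, -12, 64), -73)) = Add(Add(51, 1), Mul(1076, -73)) = Add(52, -78548) = -78496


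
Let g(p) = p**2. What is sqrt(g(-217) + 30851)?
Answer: 6*sqrt(2165) ≈ 279.18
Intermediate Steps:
sqrt(g(-217) + 30851) = sqrt((-217)**2 + 30851) = sqrt(47089 + 30851) = sqrt(77940) = 6*sqrt(2165)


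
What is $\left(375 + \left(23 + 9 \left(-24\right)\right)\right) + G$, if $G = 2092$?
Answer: $2274$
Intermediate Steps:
$\left(375 + \left(23 + 9 \left(-24\right)\right)\right) + G = \left(375 + \left(23 + 9 \left(-24\right)\right)\right) + 2092 = \left(375 + \left(23 - 216\right)\right) + 2092 = \left(375 - 193\right) + 2092 = 182 + 2092 = 2274$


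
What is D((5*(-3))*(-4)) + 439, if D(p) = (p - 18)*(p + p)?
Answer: 5479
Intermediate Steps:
D(p) = 2*p*(-18 + p) (D(p) = (-18 + p)*(2*p) = 2*p*(-18 + p))
D((5*(-3))*(-4)) + 439 = 2*((5*(-3))*(-4))*(-18 + (5*(-3))*(-4)) + 439 = 2*(-15*(-4))*(-18 - 15*(-4)) + 439 = 2*60*(-18 + 60) + 439 = 2*60*42 + 439 = 5040 + 439 = 5479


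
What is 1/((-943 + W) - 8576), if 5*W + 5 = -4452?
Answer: -5/52052 ≈ -9.6058e-5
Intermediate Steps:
W = -4457/5 (W = -1 + (⅕)*(-4452) = -1 - 4452/5 = -4457/5 ≈ -891.40)
1/((-943 + W) - 8576) = 1/((-943 - 4457/5) - 8576) = 1/(-9172/5 - 8576) = 1/(-52052/5) = -5/52052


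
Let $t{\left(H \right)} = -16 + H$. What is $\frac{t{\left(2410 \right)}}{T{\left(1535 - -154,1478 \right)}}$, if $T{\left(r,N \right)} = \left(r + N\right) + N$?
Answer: $\frac{2394}{4645} \approx 0.51539$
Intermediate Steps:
$T{\left(r,N \right)} = r + 2 N$ ($T{\left(r,N \right)} = \left(N + r\right) + N = r + 2 N$)
$\frac{t{\left(2410 \right)}}{T{\left(1535 - -154,1478 \right)}} = \frac{-16 + 2410}{\left(1535 - -154\right) + 2 \cdot 1478} = \frac{2394}{\left(1535 + 154\right) + 2956} = \frac{2394}{1689 + 2956} = \frac{2394}{4645}$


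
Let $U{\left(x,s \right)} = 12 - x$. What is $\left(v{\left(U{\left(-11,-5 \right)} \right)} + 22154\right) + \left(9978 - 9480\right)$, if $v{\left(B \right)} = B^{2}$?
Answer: $23181$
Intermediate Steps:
$\left(v{\left(U{\left(-11,-5 \right)} \right)} + 22154\right) + \left(9978 - 9480\right) = \left(\left(12 - -11\right)^{2} + 22154\right) + \left(9978 - 9480\right) = \left(\left(12 + 11\right)^{2} + 22154\right) + \left(9978 - 9480\right) = \left(23^{2} + 22154\right) + 498 = \left(529 + 22154\right) + 498 = 22683 + 498 = 23181$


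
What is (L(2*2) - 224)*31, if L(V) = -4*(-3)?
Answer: -6572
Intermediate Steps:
L(V) = 12
(L(2*2) - 224)*31 = (12 - 224)*31 = -212*31 = -6572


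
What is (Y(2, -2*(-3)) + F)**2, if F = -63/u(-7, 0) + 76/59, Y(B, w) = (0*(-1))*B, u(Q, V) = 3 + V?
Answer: 1352569/3481 ≈ 388.56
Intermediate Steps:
Y(B, w) = 0 (Y(B, w) = 0*B = 0)
F = -1163/59 (F = -63/(3 + 0) + 76/59 = -63/3 + 76*(1/59) = -63*1/3 + 76/59 = -21 + 76/59 = -1163/59 ≈ -19.712)
(Y(2, -2*(-3)) + F)**2 = (0 - 1163/59)**2 = (-1163/59)**2 = 1352569/3481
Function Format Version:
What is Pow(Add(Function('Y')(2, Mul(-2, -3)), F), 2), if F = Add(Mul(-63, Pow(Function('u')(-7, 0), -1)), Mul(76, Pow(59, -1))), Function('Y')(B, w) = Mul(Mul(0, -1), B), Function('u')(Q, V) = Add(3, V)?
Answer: Rational(1352569, 3481) ≈ 388.56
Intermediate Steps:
Function('Y')(B, w) = 0 (Function('Y')(B, w) = Mul(0, B) = 0)
F = Rational(-1163, 59) (F = Add(Mul(-63, Pow(Add(3, 0), -1)), Mul(76, Pow(59, -1))) = Add(Mul(-63, Pow(3, -1)), Mul(76, Rational(1, 59))) = Add(Mul(-63, Rational(1, 3)), Rational(76, 59)) = Add(-21, Rational(76, 59)) = Rational(-1163, 59) ≈ -19.712)
Pow(Add(Function('Y')(2, Mul(-2, -3)), F), 2) = Pow(Add(0, Rational(-1163, 59)), 2) = Pow(Rational(-1163, 59), 2) = Rational(1352569, 3481)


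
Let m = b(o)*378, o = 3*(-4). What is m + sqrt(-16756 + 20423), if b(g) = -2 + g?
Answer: -5292 + sqrt(3667) ≈ -5231.4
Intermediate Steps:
o = -12
m = -5292 (m = (-2 - 12)*378 = -14*378 = -5292)
m + sqrt(-16756 + 20423) = -5292 + sqrt(-16756 + 20423) = -5292 + sqrt(3667)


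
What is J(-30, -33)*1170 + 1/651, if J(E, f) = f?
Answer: -25135109/651 ≈ -38610.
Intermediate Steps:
J(-30, -33)*1170 + 1/651 = -33*1170 + 1/651 = -38610 + 1/651 = -25135109/651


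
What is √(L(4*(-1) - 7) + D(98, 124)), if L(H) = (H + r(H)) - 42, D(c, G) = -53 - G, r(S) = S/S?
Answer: I*√229 ≈ 15.133*I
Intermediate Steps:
r(S) = 1
L(H) = -41 + H (L(H) = (H + 1) - 42 = (1 + H) - 42 = -41 + H)
√(L(4*(-1) - 7) + D(98, 124)) = √((-41 + (4*(-1) - 7)) + (-53 - 1*124)) = √((-41 + (-4 - 7)) + (-53 - 124)) = √((-41 - 11) - 177) = √(-52 - 177) = √(-229) = I*√229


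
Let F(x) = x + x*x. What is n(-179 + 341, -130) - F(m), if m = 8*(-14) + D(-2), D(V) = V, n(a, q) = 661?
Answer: -12221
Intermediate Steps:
m = -114 (m = 8*(-14) - 2 = -112 - 2 = -114)
F(x) = x + x²
n(-179 + 341, -130) - F(m) = 661 - (-114)*(1 - 114) = 661 - (-114)*(-113) = 661 - 1*12882 = 661 - 12882 = -12221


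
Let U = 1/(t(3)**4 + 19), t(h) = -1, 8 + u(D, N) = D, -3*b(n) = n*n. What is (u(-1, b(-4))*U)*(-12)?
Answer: 27/5 ≈ 5.4000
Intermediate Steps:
b(n) = -n**2/3 (b(n) = -n*n/3 = -n**2/3)
u(D, N) = -8 + D
U = 1/20 (U = 1/((-1)**4 + 19) = 1/(1 + 19) = 1/20 ≈ 0.050000)
(u(-1, b(-4))*U)*(-12) = ((-8 - 1)*(1/20))*(-12) = -9*1/20*(-12) = -9/20*(-12) = 27/5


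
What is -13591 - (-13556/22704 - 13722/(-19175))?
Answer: -1479220646297/108837300 ≈ -13591.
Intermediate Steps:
-13591 - (-13556/22704 - 13722/(-19175)) = -13591 - (-13556*1/22704 - 13722*(-1/19175)) = -13591 - (-3389/5676 + 13722/19175) = -13591 - 1*12901997/108837300 = -13591 - 12901997/108837300 = -1479220646297/108837300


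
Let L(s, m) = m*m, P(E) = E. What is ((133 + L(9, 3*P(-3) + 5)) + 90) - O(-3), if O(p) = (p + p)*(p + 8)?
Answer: 269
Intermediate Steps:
O(p) = 2*p*(8 + p) (O(p) = (2*p)*(8 + p) = 2*p*(8 + p))
L(s, m) = m**2
((133 + L(9, 3*P(-3) + 5)) + 90) - O(-3) = ((133 + (3*(-3) + 5)**2) + 90) - 2*(-3)*(8 - 3) = ((133 + (-9 + 5)**2) + 90) - 2*(-3)*5 = ((133 + (-4)**2) + 90) - 1*(-30) = ((133 + 16) + 90) + 30 = (149 + 90) + 30 = 239 + 30 = 269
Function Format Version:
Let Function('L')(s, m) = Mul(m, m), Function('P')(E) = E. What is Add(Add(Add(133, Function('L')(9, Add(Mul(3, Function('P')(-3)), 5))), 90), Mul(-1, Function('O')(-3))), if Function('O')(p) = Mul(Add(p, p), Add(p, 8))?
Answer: 269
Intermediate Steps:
Function('O')(p) = Mul(2, p, Add(8, p)) (Function('O')(p) = Mul(Mul(2, p), Add(8, p)) = Mul(2, p, Add(8, p)))
Function('L')(s, m) = Pow(m, 2)
Add(Add(Add(133, Function('L')(9, Add(Mul(3, Function('P')(-3)), 5))), 90), Mul(-1, Function('O')(-3))) = Add(Add(Add(133, Pow(Add(Mul(3, -3), 5), 2)), 90), Mul(-1, Mul(2, -3, Add(8, -3)))) = Add(Add(Add(133, Pow(Add(-9, 5), 2)), 90), Mul(-1, Mul(2, -3, 5))) = Add(Add(Add(133, Pow(-4, 2)), 90), Mul(-1, -30)) = Add(Add(Add(133, 16), 90), 30) = Add(Add(149, 90), 30) = Add(239, 30) = 269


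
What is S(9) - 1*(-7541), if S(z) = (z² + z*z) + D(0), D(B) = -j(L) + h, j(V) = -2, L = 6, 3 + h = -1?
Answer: 7701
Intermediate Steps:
h = -4 (h = -3 - 1 = -4)
D(B) = -2 (D(B) = -1*(-2) - 4 = 2 - 4 = -2)
S(z) = -2 + 2*z² (S(z) = (z² + z*z) - 2 = (z² + z²) - 2 = 2*z² - 2 = -2 + 2*z²)
S(9) - 1*(-7541) = (-2 + 2*9²) - 1*(-7541) = (-2 + 2*81) + 7541 = (-2 + 162) + 7541 = 160 + 7541 = 7701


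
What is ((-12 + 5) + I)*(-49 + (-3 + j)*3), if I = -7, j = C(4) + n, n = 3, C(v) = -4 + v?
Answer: 686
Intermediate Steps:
j = 3 (j = (-4 + 4) + 3 = 0 + 3 = 3)
((-12 + 5) + I)*(-49 + (-3 + j)*3) = ((-12 + 5) - 7)*(-49 + (-3 + 3)*3) = (-7 - 7)*(-49 + 0*3) = -14*(-49 + 0) = -14*(-49) = 686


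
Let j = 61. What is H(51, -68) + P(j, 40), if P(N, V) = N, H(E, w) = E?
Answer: 112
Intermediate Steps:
H(51, -68) + P(j, 40) = 51 + 61 = 112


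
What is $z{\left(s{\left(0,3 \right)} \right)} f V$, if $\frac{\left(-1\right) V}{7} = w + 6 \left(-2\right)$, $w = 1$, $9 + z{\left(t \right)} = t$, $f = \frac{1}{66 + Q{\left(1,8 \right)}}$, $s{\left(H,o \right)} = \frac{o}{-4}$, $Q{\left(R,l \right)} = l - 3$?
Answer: $- \frac{3003}{284} \approx -10.574$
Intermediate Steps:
$Q{\left(R,l \right)} = -3 + l$
$s{\left(H,o \right)} = - \frac{o}{4}$ ($s{\left(H,o \right)} = o \left(- \frac{1}{4}\right) = - \frac{o}{4}$)
$f = \frac{1}{71}$ ($f = \frac{1}{66 + \left(-3 + 8\right)} = \frac{1}{66 + 5} = \frac{1}{71} \approx 0.014085$)
$z{\left(t \right)} = -9 + t$
$V = 77$ ($V = - 7 \left(1 + 6 \left(-2\right)\right) = - 7 \left(1 - 12\right) = \left(-7\right) \left(-11\right) = 77$)
$z{\left(s{\left(0,3 \right)} \right)} f V = \left(-9 - \frac{3}{4}\right) \frac{1}{71} \cdot 77 = \left(- \frac{39}{4}\right) \frac{1}{71} \cdot 77 = \left(- \frac{39}{284}\right) 77 = - \frac{3003}{284}$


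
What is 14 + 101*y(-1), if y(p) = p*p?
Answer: 115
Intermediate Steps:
y(p) = p²
14 + 101*y(-1) = 14 + 101*(-1)² = 14 + 101*1 = 14 + 101 = 115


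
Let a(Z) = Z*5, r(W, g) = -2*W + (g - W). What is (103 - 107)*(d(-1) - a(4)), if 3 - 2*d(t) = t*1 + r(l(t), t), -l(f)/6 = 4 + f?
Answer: 178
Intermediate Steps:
l(f) = -24 - 6*f (l(f) = -6*(4 + f) = -24 - 6*f)
r(W, g) = g - 3*W
a(Z) = 5*Z
d(t) = -69/2 - 10*t (d(t) = 3/2 - (t*1 + (t - 3*(-24 - 6*t)))/2 = 3/2 - (t + (t + (72 + 18*t)))/2 = 3/2 - (t + (72 + 19*t))/2 = 3/2 - (72 + 20*t)/2 = 3/2 + (-36 - 10*t) = -69/2 - 10*t)
(103 - 107)*(d(-1) - a(4)) = (103 - 107)*((-69/2 - 10*(-1)) - 5*4) = -4*((-69/2 + 10) - 1*20) = -4*(-49/2 - 20) = -4*(-89/2) = 178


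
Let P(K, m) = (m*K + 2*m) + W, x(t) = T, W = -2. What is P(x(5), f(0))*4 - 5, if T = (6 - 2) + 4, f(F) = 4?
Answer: 147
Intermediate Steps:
T = 8 (T = 4 + 4 = 8)
x(t) = 8
P(K, m) = -2 + 2*m + K*m (P(K, m) = (m*K + 2*m) - 2 = (K*m + 2*m) - 2 = (2*m + K*m) - 2 = -2 + 2*m + K*m)
P(x(5), f(0))*4 - 5 = (-2 + 2*4 + 8*4)*4 - 5 = (-2 + 8 + 32)*4 - 5 = 38*4 - 5 = 152 - 5 = 147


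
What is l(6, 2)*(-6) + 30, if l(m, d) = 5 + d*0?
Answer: 0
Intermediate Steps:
l(m, d) = 5 (l(m, d) = 5 + 0 = 5)
l(6, 2)*(-6) + 30 = 5*(-6) + 30 = -30 + 30 = 0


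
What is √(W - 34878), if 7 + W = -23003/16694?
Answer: I*√9722471963942/16694 ≈ 186.78*I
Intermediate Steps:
W = -139861/16694 (W = -7 - 23003/16694 = -139861/16694 ≈ -8.3779)
√(W - 34878) = √(-139861/16694 - 34878) = √(-582393193/16694) = I*√9722471963942/16694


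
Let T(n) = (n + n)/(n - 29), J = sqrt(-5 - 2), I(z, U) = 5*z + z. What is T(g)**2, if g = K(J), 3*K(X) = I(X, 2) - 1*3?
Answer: (-27*I + 4*sqrt(7))/(2*(15*sqrt(7) + 109*I)) ≈ -0.09375 - 0.08268*I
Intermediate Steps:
I(z, U) = 6*z
J = I*sqrt(7) (J = sqrt(-7) = I*sqrt(7) ≈ 2.6458*I)
K(X) = -1 + 2*X (K(X) = (6*X - 1*3)/3 = (6*X - 3)/3 = (-3 + 6*X)/3 = -1 + 2*X)
g = -1 + 2*I*sqrt(7) (g = -1 + 2*(I*sqrt(7)) = -1 + 2*I*sqrt(7) ≈ -1.0 + 5.2915*I)
T(n) = 2*n/(-29 + n) (T(n) = (2*n)/(-29 + n) = 2*n/(-29 + n))
T(g)**2 = (2*(-1 + 2*I*sqrt(7))/(-29 + (-1 + 2*I*sqrt(7))))**2 = (2*(-1 + 2*I*sqrt(7))/(-30 + 2*I*sqrt(7)))**2 = 4*(-1 + 2*I*sqrt(7))**2/(-30 + 2*I*sqrt(7))**2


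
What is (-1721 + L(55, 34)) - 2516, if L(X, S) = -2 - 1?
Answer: -4240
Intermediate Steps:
L(X, S) = -3
(-1721 + L(55, 34)) - 2516 = (-1721 - 3) - 2516 = -1724 - 2516 = -4240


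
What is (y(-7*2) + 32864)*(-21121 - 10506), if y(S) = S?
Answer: -1038946950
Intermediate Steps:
(y(-7*2) + 32864)*(-21121 - 10506) = (-7*2 + 32864)*(-21121 - 10506) = (-14 + 32864)*(-31627) = 32850*(-31627) = -1038946950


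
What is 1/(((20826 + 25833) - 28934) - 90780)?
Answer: -1/73055 ≈ -1.3688e-5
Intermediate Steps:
1/(((20826 + 25833) - 28934) - 90780) = 1/((46659 - 28934) - 90780) = 1/(17725 - 90780) = 1/(-73055) = -1/73055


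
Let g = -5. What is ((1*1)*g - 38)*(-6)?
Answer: 258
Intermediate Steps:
((1*1)*g - 38)*(-6) = ((1*1)*(-5) - 38)*(-6) = (1*(-5) - 38)*(-6) = (-5 - 38)*(-6) = -43*(-6) = 258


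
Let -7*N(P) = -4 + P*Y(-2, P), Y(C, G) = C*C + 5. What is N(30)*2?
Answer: -76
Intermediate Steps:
Y(C, G) = 5 + C**2 (Y(C, G) = C**2 + 5 = 5 + C**2)
N(P) = 4/7 - 9*P/7 (N(P) = -(-4 + P*(5 + (-2)**2))/7 = -(-4 + P*(5 + 4))/7 = -(-4 + P*9)/7 = -(-4 + 9*P)/7 = 4/7 - 9*P/7)
N(30)*2 = (4/7 - 9/7*30)*2 = (4/7 - 270/7)*2 = -38*2 = -76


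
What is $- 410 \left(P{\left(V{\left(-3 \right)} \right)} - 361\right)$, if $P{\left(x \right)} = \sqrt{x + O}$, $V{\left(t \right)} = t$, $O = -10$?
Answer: $148010 - 410 i \sqrt{13} \approx 1.4801 \cdot 10^{5} - 1478.3 i$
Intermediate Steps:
$P{\left(x \right)} = \sqrt{-10 + x}$ ($P{\left(x \right)} = \sqrt{x - 10} = \sqrt{-10 + x}$)
$- 410 \left(P{\left(V{\left(-3 \right)} \right)} - 361\right) = - 410 \left(\sqrt{-10 - 3} - 361\right) = - 410 \left(\sqrt{-13} - 361\right) = - 410 \left(i \sqrt{13} - 361\right) = - 410 \left(-361 + i \sqrt{13}\right) = 148010 - 410 i \sqrt{13}$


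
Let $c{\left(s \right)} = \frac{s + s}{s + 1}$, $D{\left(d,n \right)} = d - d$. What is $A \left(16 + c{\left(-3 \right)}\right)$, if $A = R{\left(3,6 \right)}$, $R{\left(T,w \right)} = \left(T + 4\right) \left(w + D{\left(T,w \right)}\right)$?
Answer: $798$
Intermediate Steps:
$D{\left(d,n \right)} = 0$
$c{\left(s \right)} = \frac{2 s}{1 + s}$
$R{\left(T,w \right)} = w \left(4 + T\right)$ ($R{\left(T,w \right)} = \left(T + 4\right) \left(w + 0\right) = \left(4 + T\right) w = w \left(4 + T\right)$)
$A = 42$ ($A = 6 \left(4 + 3\right) = 6 \cdot 7 = 42$)
$A \left(16 + c{\left(-3 \right)}\right) = 42 \left(16 + 2 \left(-3\right) \frac{1}{1 - 3}\right) = 42 \left(16 + 2 \left(-3\right) \frac{1}{-2}\right) = 42 \left(16 + 2 \left(-3\right) \left(- \frac{1}{2}\right)\right) = 42 \left(16 + 3\right) = 42 \cdot 19 = 798$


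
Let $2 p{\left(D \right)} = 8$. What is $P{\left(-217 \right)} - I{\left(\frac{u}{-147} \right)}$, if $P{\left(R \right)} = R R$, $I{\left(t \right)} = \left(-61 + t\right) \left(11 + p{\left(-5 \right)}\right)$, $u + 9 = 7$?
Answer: $\frac{2352186}{49} \approx 48004.0$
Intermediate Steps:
$u = -2$ ($u = -9 + 7 = -2$)
$p{\left(D \right)} = 4$ ($p{\left(D \right)} = \frac{1}{2} \cdot 8 = 4$)
$I{\left(t \right)} = -915 + 15 t$ ($I{\left(t \right)} = \left(-61 + t\right) \left(11 + 4\right) = \left(-61 + t\right) 15 = -915 + 15 t$)
$P{\left(R \right)} = R^{2}$
$P{\left(-217 \right)} - I{\left(\frac{u}{-147} \right)} = \left(-217\right)^{2} - \left(-915 + 15 \left(- \frac{2}{-147}\right)\right) = 47089 - \left(-915 + 15 \left(\left(-2\right) \left(- \frac{1}{147}\right)\right)\right) = 47089 - \left(-915 + 15 \cdot \frac{2}{147}\right) = 47089 - \left(-915 + \frac{10}{49}\right) = 47089 - - \frac{44825}{49} = 47089 + \frac{44825}{49} = \frac{2352186}{49}$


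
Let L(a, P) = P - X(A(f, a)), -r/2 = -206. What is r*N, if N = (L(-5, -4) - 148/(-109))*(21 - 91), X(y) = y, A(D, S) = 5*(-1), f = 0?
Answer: -7411880/109 ≈ -67999.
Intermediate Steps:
A(D, S) = -5
r = 412 (r = -2*(-206) = 412)
L(a, P) = 5 + P (L(a, P) = P - 1*(-5) = P + 5 = 5 + P)
N = -17990/109 (N = ((5 - 4) - 148/(-109))*(21 - 91) = (1 - 148*(-1/109))*(-70) = (1 + 148/109)*(-70) = (257/109)*(-70) = -17990/109 ≈ -165.05)
r*N = 412*(-17990/109) = -7411880/109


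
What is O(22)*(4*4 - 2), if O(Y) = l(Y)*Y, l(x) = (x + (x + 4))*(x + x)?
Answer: 650496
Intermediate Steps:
l(x) = 2*x*(4 + 2*x) (l(x) = (x + (4 + x))*(2*x) = (4 + 2*x)*(2*x) = 2*x*(4 + 2*x))
O(Y) = 4*Y²*(2 + Y) (O(Y) = (4*Y*(2 + Y))*Y = 4*Y²*(2 + Y))
O(22)*(4*4 - 2) = (4*22²*(2 + 22))*(4*4 - 2) = (4*484*24)*(16 - 2) = 46464*14 = 650496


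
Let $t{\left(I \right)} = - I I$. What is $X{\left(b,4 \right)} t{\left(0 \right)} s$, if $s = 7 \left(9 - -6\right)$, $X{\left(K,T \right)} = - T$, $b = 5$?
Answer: $0$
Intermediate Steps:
$t{\left(I \right)} = - I^{2}$
$s = 105$ ($s = 7 \left(9 + 6\right) = 7 \cdot 15 = 105$)
$X{\left(b,4 \right)} t{\left(0 \right)} s = \left(-1\right) 4 \left(- 0^{2}\right) 105 = - 4 \left(\left(-1\right) 0\right) 105 = \left(-4\right) 0 \cdot 105 = 0 \cdot 105 = 0$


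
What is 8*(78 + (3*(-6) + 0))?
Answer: 480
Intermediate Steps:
8*(78 + (3*(-6) + 0)) = 8*(78 + (-18 + 0)) = 8*(78 - 18) = 8*60 = 480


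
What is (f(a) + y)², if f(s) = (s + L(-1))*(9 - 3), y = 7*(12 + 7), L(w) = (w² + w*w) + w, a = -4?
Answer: 13225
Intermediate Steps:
L(w) = w + 2*w² (L(w) = (w² + w²) + w = 2*w² + w = w + 2*w²)
y = 133 (y = 7*19 = 133)
f(s) = 6 + 6*s (f(s) = (s - (1 + 2*(-1)))*(9 - 3) = (s - (1 - 2))*6 = (s - 1*(-1))*6 = (s + 1)*6 = (1 + s)*6 = 6 + 6*s)
(f(a) + y)² = ((6 + 6*(-4)) + 133)² = ((6 - 24) + 133)² = (-18 + 133)² = 115² = 13225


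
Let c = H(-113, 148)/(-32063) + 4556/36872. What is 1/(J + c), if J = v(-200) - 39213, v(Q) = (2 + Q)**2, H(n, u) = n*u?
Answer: -295556734/2469329017 ≈ -0.11969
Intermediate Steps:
J = -9 (J = (2 - 200)**2 - 39213 = (-198)**2 - 39213 = 39204 - 39213 = -9)
c = 190681589/295556734 (c = -113*148/(-32063) + 4556/36872 = -16724*(-1/32063) + 4556*(1/36872) = 16724/32063 + 1139/9218 = 190681589/295556734 ≈ 0.64516)
1/(J + c) = 1/(-9 + 190681589/295556734) = 1/(-2469329017/295556734) = -295556734/2469329017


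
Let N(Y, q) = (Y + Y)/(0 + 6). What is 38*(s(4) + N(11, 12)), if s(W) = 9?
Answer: 1444/3 ≈ 481.33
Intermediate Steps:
N(Y, q) = Y/3 (N(Y, q) = (2*Y)/6 = (2*Y)*(1/6) = Y/3)
38*(s(4) + N(11, 12)) = 38*(9 + (1/3)*11) = 38*(9 + 11/3) = 38*(38/3) = 1444/3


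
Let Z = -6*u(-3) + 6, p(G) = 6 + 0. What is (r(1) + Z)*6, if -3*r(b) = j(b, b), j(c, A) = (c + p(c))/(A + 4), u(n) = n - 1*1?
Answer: 886/5 ≈ 177.20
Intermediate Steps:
u(n) = -1 + n (u(n) = n - 1 = -1 + n)
p(G) = 6
j(c, A) = (6 + c)/(4 + A) (j(c, A) = (c + 6)/(A + 4) = (6 + c)/(4 + A))
Z = 30 (Z = -6*(-1 - 3) + 6 = -6*(-4) + 6 = 24 + 6 = 30)
r(b) = -(6 + b)/(3*(4 + b))
(r(1) + Z)*6 = ((-6 - 1*1)/(3*(4 + 1)) + 30)*6 = ((⅓)*(-6 - 1)/5 + 30)*6 = ((⅓)*(⅕)*(-7) + 30)*6 = (-7/15 + 30)*6 = (443/15)*6 = 886/5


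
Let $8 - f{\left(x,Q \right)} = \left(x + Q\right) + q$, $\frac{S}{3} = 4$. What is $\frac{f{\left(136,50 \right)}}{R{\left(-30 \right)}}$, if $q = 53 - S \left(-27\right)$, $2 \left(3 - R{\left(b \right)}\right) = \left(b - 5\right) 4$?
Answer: $- \frac{555}{73} \approx -7.6027$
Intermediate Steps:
$S = 12$ ($S = 3 \cdot 4 = 12$)
$R{\left(b \right)} = 13 - 2 b$ ($R{\left(b \right)} = 3 - \frac{\left(b - 5\right) 4}{2} = 3 - \frac{\left(-5 + b\right) 4}{2} = 3 - \frac{-20 + 4 b}{2} = 3 - \left(-10 + 2 b\right) = 13 - 2 b$)
$q = 377$ ($q = 53 - 12 \left(-27\right) = 53 - -324 = 53 + 324 = 377$)
$f{\left(x,Q \right)} = -369 - Q - x$ ($f{\left(x,Q \right)} = 8 - \left(\left(x + Q\right) + 377\right) = 8 - \left(\left(Q + x\right) + 377\right) = 8 - \left(377 + Q + x\right) = -369 - Q - x$)
$\frac{f{\left(136,50 \right)}}{R{\left(-30 \right)}} = \frac{-369 - 50 - 136}{13 - -60} = \frac{-369 - 50 - 136}{13 + 60} = - \frac{555}{73}$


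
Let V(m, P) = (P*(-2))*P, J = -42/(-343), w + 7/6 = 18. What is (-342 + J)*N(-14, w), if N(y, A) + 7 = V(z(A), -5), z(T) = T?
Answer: 954864/49 ≈ 19487.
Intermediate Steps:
w = 101/6 (w = -7/6 + 18 = 101/6 ≈ 16.833)
J = 6/49 (J = -42*(-1/343) = 6/49 ≈ 0.12245)
V(m, P) = -2*P² (V(m, P) = (-2*P)*P = -2*P²)
N(y, A) = -57 (N(y, A) = -7 - 2*(-5)² = -7 - 2*25 = -7 - 50 = -57)
(-342 + J)*N(-14, w) = (-342 + 6/49)*(-57) = -16752/49*(-57) = 954864/49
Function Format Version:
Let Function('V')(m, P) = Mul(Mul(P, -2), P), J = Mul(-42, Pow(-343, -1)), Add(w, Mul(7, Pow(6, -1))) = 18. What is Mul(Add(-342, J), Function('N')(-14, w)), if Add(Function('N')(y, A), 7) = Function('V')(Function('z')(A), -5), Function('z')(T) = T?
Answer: Rational(954864, 49) ≈ 19487.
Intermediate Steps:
w = Rational(101, 6) (w = Add(Rational(-7, 6), 18) = Rational(101, 6) ≈ 16.833)
J = Rational(6, 49) (J = Mul(-42, Rational(-1, 343)) = Rational(6, 49) ≈ 0.12245)
Function('V')(m, P) = Mul(-2, Pow(P, 2)) (Function('V')(m, P) = Mul(Mul(-2, P), P) = Mul(-2, Pow(P, 2)))
Function('N')(y, A) = -57 (Function('N')(y, A) = Add(-7, Mul(-2, Pow(-5, 2))) = Add(-7, Mul(-2, 25)) = Add(-7, -50) = -57)
Mul(Add(-342, J), Function('N')(-14, w)) = Mul(Add(-342, Rational(6, 49)), -57) = Mul(Rational(-16752, 49), -57) = Rational(954864, 49)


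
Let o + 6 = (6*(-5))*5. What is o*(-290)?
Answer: 45240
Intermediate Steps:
o = -156 (o = -6 + (6*(-5))*5 = -6 - 30*5 = -6 - 150 = -156)
o*(-290) = -156*(-290) = 45240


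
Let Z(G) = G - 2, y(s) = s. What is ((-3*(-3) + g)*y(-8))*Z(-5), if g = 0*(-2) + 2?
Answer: 616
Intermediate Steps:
g = 2 (g = 0 + 2 = 2)
Z(G) = -2 + G
((-3*(-3) + g)*y(-8))*Z(-5) = ((-3*(-3) + 2)*(-8))*(-2 - 5) = ((9 + 2)*(-8))*(-7) = (11*(-8))*(-7) = -88*(-7) = 616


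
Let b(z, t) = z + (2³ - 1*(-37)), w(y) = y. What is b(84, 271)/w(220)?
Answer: 129/220 ≈ 0.58636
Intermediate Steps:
b(z, t) = 45 + z (b(z, t) = z + (8 + 37) = z + 45 = 45 + z)
b(84, 271)/w(220) = (45 + 84)/220 = 129*(1/220) = 129/220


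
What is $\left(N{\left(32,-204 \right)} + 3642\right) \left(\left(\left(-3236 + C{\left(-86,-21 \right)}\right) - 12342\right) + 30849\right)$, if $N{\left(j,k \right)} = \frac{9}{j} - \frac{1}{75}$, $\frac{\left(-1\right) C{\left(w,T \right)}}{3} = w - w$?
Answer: $\frac{133490576053}{2400} \approx 5.5621 \cdot 10^{7}$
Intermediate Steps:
$C{\left(w,T \right)} = 0$ ($C{\left(w,T \right)} = - 3 \left(w - w\right) = \left(-3\right) 0 = 0$)
$N{\left(j,k \right)} = - \frac{1}{75} + \frac{9}{j}$ ($N{\left(j,k \right)} = \frac{9}{j} - \frac{1}{75} = - \frac{1}{75} + \frac{9}{j}$)
$\left(N{\left(32,-204 \right)} + 3642\right) \left(\left(\left(-3236 + C{\left(-86,-21 \right)}\right) - 12342\right) + 30849\right) = \left(\frac{675 - 32}{75 \cdot 32} + 3642\right) \left(\left(\left(-3236 + 0\right) - 12342\right) + 30849\right) = \left(\frac{1}{75} \cdot \frac{1}{32} \left(675 - 32\right) + 3642\right) \left(\left(-3236 - 12342\right) + 30849\right) = \left(\frac{1}{75} \cdot \frac{1}{32} \cdot 643 + 3642\right) \left(-15578 + 30849\right) = \left(\frac{643}{2400} + 3642\right) 15271 = \frac{8741443}{2400} \cdot 15271 = \frac{133490576053}{2400}$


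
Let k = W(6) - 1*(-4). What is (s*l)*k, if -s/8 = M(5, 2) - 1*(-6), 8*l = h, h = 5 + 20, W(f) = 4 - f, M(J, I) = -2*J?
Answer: 200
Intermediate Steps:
h = 25
k = 2 (k = (4 - 1*6) - 1*(-4) = (4 - 6) + 4 = -2 + 4 = 2)
l = 25/8 (l = (⅛)*25 = 25/8 ≈ 3.1250)
s = 32 (s = -8*(-2*5 - 1*(-6)) = -8*(-10 + 6) = -8*(-4) = 32)
(s*l)*k = (32*(25/8))*2 = 100*2 = 200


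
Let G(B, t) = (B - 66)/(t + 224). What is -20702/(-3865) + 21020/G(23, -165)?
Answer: -4792405514/166195 ≈ -28836.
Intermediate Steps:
G(B, t) = (-66 + B)/(224 + t)
-20702/(-3865) + 21020/G(23, -165) = -20702/(-3865) + 21020/(((-66 + 23)/(224 - 165))) = -20702*(-1/3865) + 21020/((-43/59)) = 20702/3865 + 21020/(((1/59)*(-43))) = 20702/3865 + 21020/(-43/59) = 20702/3865 + 21020*(-59/43) = 20702/3865 - 1240180/43 = -4792405514/166195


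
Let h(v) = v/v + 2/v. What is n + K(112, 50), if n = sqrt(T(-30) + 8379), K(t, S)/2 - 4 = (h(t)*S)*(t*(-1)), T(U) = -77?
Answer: -11392 + sqrt(8302) ≈ -11301.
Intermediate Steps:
h(v) = 1 + 2/v
K(t, S) = 8 - 2*S*(2 + t) (K(t, S) = 8 + 2*((((2 + t)/t)*S)*(t*(-1))) = 8 + 2*((S*(2 + t)/t)*(-t)) = 8 + 2*(-S*(2 + t)) = 8 - 2*S*(2 + t))
n = sqrt(8302) (n = sqrt(-77 + 8379) = sqrt(8302) ≈ 91.115)
n + K(112, 50) = sqrt(8302) + (8 - 2*50*(2 + 112)) = sqrt(8302) + (8 - 2*50*114) = sqrt(8302) + (8 - 11400) = sqrt(8302) - 11392 = -11392 + sqrt(8302)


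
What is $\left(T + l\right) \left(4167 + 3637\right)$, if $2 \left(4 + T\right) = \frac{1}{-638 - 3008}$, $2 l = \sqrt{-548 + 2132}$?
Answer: $- \frac{56908719}{1823} + 46824 \sqrt{11} \approx 1.2408 \cdot 10^{5}$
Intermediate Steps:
$l = 6 \sqrt{11}$ ($l = \frac{\sqrt{-548 + 2132}}{2} = \frac{\sqrt{1584}}{2} = \frac{12 \sqrt{11}}{2} = 6 \sqrt{11} \approx 19.9$)
$T = - \frac{29169}{7292}$ ($T = -4 + \frac{1}{2 \left(-638 - 3008\right)} = -4 + \frac{1}{2 \left(-3646\right)} = -4 + \frac{1}{2} \left(- \frac{1}{3646}\right) = -4 - \frac{1}{7292} = - \frac{29169}{7292} \approx -4.0001$)
$\left(T + l\right) \left(4167 + 3637\right) = \left(- \frac{29169}{7292} + 6 \sqrt{11}\right) \left(4167 + 3637\right) = \left(- \frac{29169}{7292} + 6 \sqrt{11}\right) 7804 = - \frac{56908719}{1823} + 46824 \sqrt{11}$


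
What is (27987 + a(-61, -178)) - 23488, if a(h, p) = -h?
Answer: 4560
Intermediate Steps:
(27987 + a(-61, -178)) - 23488 = (27987 - 1*(-61)) - 23488 = (27987 + 61) - 23488 = 28048 - 23488 = 4560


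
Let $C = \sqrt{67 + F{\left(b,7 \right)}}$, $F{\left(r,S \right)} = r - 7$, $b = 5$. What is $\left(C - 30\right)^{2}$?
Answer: $\left(30 - \sqrt{65}\right)^{2} \approx 481.26$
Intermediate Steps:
$F{\left(r,S \right)} = -7 + r$
$C = \sqrt{65}$ ($C = \sqrt{67 + \left(-7 + 5\right)} = \sqrt{67 - 2} = \sqrt{65} \approx 8.0623$)
$\left(C - 30\right)^{2} = \left(\sqrt{65} - 30\right)^{2} = \left(-30 + \sqrt{65}\right)^{2}$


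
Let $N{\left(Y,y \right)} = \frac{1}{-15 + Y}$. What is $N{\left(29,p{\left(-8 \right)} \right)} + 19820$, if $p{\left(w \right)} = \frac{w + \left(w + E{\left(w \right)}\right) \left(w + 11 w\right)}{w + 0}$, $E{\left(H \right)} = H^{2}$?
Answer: $\frac{277481}{14} \approx 19820.0$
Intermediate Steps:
$p{\left(w \right)} = \frac{w + 12 w \left(w + w^{2}\right)}{w}$ ($p{\left(w \right)} = \frac{w + \left(w + w^{2}\right) \left(w + 11 w\right)}{w + 0} = \frac{w + \left(w + w^{2}\right) 12 w}{w} = \frac{w + 12 w \left(w + w^{2}\right)}{w}$)
$N{\left(29,p{\left(-8 \right)} \right)} + 19820 = \frac{1}{-15 + 29} + 19820 = \frac{1}{14} + 19820 = \frac{277481}{14}$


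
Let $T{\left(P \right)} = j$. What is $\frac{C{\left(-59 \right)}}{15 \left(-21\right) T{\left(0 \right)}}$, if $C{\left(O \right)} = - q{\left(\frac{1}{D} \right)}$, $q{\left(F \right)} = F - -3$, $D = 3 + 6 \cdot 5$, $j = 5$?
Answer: $\frac{4}{2079} \approx 0.001924$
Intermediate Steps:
$D = 33$ ($D = 3 + 30 = 33$)
$q{\left(F \right)} = 3 + F$ ($q{\left(F \right)} = F + 3 = 3 + F$)
$T{\left(P \right)} = 5$
$C{\left(O \right)} = - \frac{100}{33}$ ($C{\left(O \right)} = - (3 + \frac{1}{33}) = \left(-1\right) \frac{100}{33} = - \frac{100}{33}$)
$\frac{C{\left(-59 \right)}}{15 \left(-21\right) T{\left(0 \right)}} = - \frac{100}{33 \cdot 15 \left(-21\right) 5} = - \frac{100}{33 \left(\left(-315\right) 5\right)} = - \frac{100}{33 \left(-1575\right)} = \left(- \frac{100}{33}\right) \left(- \frac{1}{1575}\right) = \frac{4}{2079}$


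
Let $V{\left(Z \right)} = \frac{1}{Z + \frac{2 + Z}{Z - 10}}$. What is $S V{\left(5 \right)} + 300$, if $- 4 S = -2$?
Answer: $\frac{10805}{36} \approx 300.14$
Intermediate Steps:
$S = \frac{1}{2}$ ($S = \left(- \frac{1}{4}\right) \left(-2\right) = \frac{1}{2} \approx 0.5$)
$V{\left(Z \right)} = \frac{1}{Z + \frac{2 + Z}{-10 + Z}}$
$S V{\left(5 \right)} + 300 = \frac{\frac{1}{2 + 5^{2} - 45} \left(-10 + 5\right)}{2} + 300 = \frac{\frac{1}{2 + 25 - 45} \left(-5\right)}{2} + 300 = \frac{\frac{1}{-18} \left(-5\right)}{2} + 300 = \frac{\left(- \frac{1}{18}\right) \left(-5\right)}{2} + 300 = \frac{1}{2} \cdot \frac{5}{18} + 300 = \frac{5}{36} + 300 = \frac{10805}{36}$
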